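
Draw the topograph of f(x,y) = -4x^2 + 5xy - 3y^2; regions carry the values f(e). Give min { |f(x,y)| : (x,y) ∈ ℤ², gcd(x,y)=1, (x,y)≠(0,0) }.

translate: b→3 (≡-5 mod 8), so (4,-5,3)→(4,3,2)
flip: (4,3,2)→(2,-3,4)
translate: b→1 (≡-3 mod 4), so (2,-3,4)→(2,1,3)
reduced (well bottom): (2,1,3) with a≤c, −a<b≤a
well minimum |f| = |-2| = 2 (negative-definite)

2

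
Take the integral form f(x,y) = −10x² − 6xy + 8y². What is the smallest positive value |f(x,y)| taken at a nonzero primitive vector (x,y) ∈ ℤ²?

descent: ρ → (8,6,-10)  [lands on river]
river: ρ → (-10,14,4)
river: ρ → (4,18,-2)
river: ρ → (-2,18,4)
river: ρ → (4,14,-10)
river: ρ → (-10,6,8)
river: ρ → (8,10,-8)
river: ρ → (-8,6,10)
river: ρ → (10,14,-4)
river: ρ → (-4,18,2)
river: ρ → (2,18,-4)
river: ρ → (-4,14,10)
river: ρ → (10,6,-8)
river: ρ → (-8,10,8)
closes: descent 1, river 14
min |a| on river = 2

2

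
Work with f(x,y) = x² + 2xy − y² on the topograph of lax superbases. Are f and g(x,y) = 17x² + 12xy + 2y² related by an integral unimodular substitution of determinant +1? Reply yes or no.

D₁ = 8, D₂ = 8
river cycle of f (length 2): (-1, 2, 1), (1, 2, -1)
river cycle of g (length 2): (-1, 2, 1), (1, 2, -1)
cycles coincide ⇒ equivalent

yes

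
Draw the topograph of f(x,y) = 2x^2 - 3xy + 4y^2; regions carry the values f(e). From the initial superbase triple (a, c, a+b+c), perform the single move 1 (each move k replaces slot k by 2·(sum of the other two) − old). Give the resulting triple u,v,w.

start (2,4,3) = (f(1,0),f(0,1),f(1,1))
replace slot 1: 2·(4+3) − 2 = 12 → (12,4,3)

12,4,3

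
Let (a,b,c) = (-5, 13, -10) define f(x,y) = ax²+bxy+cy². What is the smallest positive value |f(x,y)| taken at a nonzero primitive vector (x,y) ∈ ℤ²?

translate: b→-3 (≡-13 mod 10), so (5,-13,10)→(5,-3,2)
flip: (5,-3,2)→(2,3,5)
translate: b→-1 (≡3 mod 4), so (2,3,5)→(2,-1,4)
reduced (well bottom): (2,-1,4) with a≤c, −a<b≤a
well minimum |f| = |-2| = 2 (negative-definite)

2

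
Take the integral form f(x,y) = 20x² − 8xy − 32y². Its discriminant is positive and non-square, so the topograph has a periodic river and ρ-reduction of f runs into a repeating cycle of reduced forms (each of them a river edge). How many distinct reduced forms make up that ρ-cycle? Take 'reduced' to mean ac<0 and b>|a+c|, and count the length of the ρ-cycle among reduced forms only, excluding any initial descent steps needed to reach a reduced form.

D = 2624, ⌊√D⌋ = 51
descent: ρ → (-32,8,20)
descent: ρ → (20,32,-20)  [lands on river]
river: ρ → (-20,48,4)
river: ρ → (4,48,-20)
river: ρ → (-20,32,20)
river: ρ → (20,48,-4)
river: ρ → (-4,48,20)
ρ-cycle length = 6 (tail of 2 descent steps not counted)

6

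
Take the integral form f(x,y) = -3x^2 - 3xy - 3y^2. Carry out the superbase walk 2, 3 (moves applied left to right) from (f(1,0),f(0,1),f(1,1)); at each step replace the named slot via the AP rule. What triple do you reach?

start (-3,-3,-9) = (f(1,0),f(0,1),f(1,1))
replace slot 2: 2·((-3)+(-9)) − (-3) = -21 → (-3,-21,-9)
replace slot 3: 2·((-3)+(-21)) − (-9) = -39 → (-3,-21,-39)

-3,-21,-39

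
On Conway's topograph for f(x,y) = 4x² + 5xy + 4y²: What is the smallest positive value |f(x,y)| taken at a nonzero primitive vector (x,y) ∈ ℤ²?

translate: b→-3 (≡5 mod 8), so (4,5,4)→(4,-3,3)
flip: (4,-3,3)→(3,3,4)
reduced (well bottom): (3,3,4) with a≤c, −a<b≤a
well minimum = a = 3

3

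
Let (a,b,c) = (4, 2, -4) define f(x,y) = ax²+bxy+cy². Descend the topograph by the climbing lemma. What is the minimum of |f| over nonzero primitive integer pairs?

river: ρ → (-4,6,2)
river: ρ → (2,6,-4)
river: ρ → (-4,2,4)
river: ρ → (4,6,-2)
river: ρ → (-2,6,4)
river: ρ → (4,2,-4)
closes: descent 0, river 6
min |a| on river = 2

2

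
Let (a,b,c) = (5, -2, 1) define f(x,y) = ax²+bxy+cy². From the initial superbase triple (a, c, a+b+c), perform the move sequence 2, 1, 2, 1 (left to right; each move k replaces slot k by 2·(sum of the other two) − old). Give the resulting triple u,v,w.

start (5,1,4) = (f(1,0),f(0,1),f(1,1))
replace slot 2: 2·(5+4) − 1 = 17 → (5,17,4)
replace slot 1: 2·(17+4) − 5 = 37 → (37,17,4)
replace slot 2: 2·(37+4) − 17 = 65 → (37,65,4)
replace slot 1: 2·(65+4) − 37 = 101 → (101,65,4)

101,65,4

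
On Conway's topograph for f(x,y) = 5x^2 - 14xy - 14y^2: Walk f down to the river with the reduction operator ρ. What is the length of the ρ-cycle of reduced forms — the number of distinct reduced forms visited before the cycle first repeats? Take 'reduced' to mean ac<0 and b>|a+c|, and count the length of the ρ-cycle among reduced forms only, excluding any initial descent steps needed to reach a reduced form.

D = 476, ⌊√D⌋ = 21
descent: ρ → (-14,14,5)  [lands on river]
river: ρ → (5,16,-11)
river: ρ → (-11,6,10)
river: ρ → (10,14,-7)
river: ρ → (-7,14,10)
river: ρ → (10,6,-11)
river: ρ → (-11,16,5)
river: ρ → (5,14,-14)
ρ-cycle length = 8 (tail of 1 descent step not counted)

8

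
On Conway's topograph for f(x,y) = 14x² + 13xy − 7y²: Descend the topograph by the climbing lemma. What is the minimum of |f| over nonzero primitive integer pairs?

river: ρ → (-7,15,12)
river: ρ → (12,9,-10)
river: ρ → (-10,11,11)
river: ρ → (11,11,-10)
river: ρ → (-10,9,12)
river: ρ → (12,15,-7)
river: ρ → (-7,13,14)
river: ρ → (14,15,-6)
river: ρ → (-6,21,5)
river: ρ → (5,19,-10)
river: ρ → (-10,21,3)
river: ρ → (3,21,-10)
river: ρ → (-10,19,5)
river: ρ → (5,21,-6)
river: ρ → (-6,15,14)
river: ρ → (14,13,-7)
closes: descent 0, river 16
min |a| on river = 3

3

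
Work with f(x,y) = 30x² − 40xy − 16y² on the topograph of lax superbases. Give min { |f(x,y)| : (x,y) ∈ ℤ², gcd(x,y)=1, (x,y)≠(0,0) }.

descent: ρ → (-16,40,30)  [lands on river]
river: ρ → (30,20,-26)
river: ρ → (-26,32,24)
river: ρ → (24,16,-34)
river: ρ → (-34,52,6)
river: ρ → (6,56,-16)
closes: descent 1, river 6
min |a| on river = 6

6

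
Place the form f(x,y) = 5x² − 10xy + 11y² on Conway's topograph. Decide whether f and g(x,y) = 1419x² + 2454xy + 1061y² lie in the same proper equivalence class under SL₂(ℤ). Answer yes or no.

D₁ = -120, D₂ = -120
f: translate: b→0 (≡-10 mod 10), so (5,-10,11)→(5,0,6)
f: reduced (well bottom): (5,0,6) with a≤c, −a<b≤a
g: translate: b→-384 (≡2454 mod 2838), so (1419,2454,1061)→(1419,-384,26)
g: flip: (1419,-384,26)→(26,384,1419)
g: translate: b→20 (≡384 mod 52), so (26,384,1419)→(26,20,5)
g: flip: (26,20,5)→(5,-20,26)
g: translate: b→0 (≡-20 mod 10), so (5,-20,26)→(5,0,6)
g: reduced (well bottom): (5,0,6) with a≤c, −a<b≤a
reduced forms (5, 0, 6) vs (5, 0, 6) ⇒ equivalent

yes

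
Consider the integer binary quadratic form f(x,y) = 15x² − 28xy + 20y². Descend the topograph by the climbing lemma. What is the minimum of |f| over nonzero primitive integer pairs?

translate: b→2 (≡-28 mod 30), so (15,-28,20)→(15,2,7)
flip: (15,2,7)→(7,-2,15)
reduced (well bottom): (7,-2,15) with a≤c, −a<b≤a
well minimum = a = 7

7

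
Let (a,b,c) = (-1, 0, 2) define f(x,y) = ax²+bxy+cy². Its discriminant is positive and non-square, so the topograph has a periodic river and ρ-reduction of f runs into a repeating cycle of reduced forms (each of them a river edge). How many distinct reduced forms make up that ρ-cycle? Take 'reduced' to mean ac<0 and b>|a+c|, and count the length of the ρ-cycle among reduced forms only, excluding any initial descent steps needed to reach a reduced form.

D = 8, ⌊√D⌋ = 2
descent: ρ → (2,0,-1)
descent: ρ → (-1,2,1)  [lands on river]
river: ρ → (1,2,-1)
ρ-cycle length = 2 (tail of 2 descent steps not counted)

2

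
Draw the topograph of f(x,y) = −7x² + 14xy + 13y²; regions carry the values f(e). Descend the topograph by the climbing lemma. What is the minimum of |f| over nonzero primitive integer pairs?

river: ρ → (13,12,-8)
river: ρ → (-8,20,5)
river: ρ → (5,20,-8)
river: ρ → (-8,12,13)
river: ρ → (13,14,-7)
river: ρ → (-7,14,13)
closes: descent 0, river 6
min |a| on river = 5

5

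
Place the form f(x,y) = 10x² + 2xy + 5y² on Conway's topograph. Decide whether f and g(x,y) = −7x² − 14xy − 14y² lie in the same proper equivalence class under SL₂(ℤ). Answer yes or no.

D₁ = -196, D₂ = -196
f: flip: (10,2,5)→(5,-2,10)
f: reduced (well bottom): (5,-2,10) with a≤c, −a<b≤a
g is negative-definite; reduce −g:
−g: translate: b→0 (≡14 mod 14), so (7,14,14)→(7,0,7)
−g: reduced (well bottom): (7,0,7) with a≤c, −a<b≤a
flip sign back: reduced form of g is (-7,0,-7)
reduced forms (5, -2, 10) vs (-7, 0, -7) ⇒ inequivalent

no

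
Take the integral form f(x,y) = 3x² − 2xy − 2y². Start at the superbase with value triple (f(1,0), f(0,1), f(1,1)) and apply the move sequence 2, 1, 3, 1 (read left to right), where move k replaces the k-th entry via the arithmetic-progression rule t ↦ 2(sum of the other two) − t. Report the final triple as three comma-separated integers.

start (3,-2,-1) = (f(1,0),f(0,1),f(1,1))
replace slot 2: 2·(3+(-1)) − (-2) = 6 → (3,6,-1)
replace slot 1: 2·(6+(-1)) − 3 = 7 → (7,6,-1)
replace slot 3: 2·(7+6) − (-1) = 27 → (7,6,27)
replace slot 1: 2·(6+27) − 7 = 59 → (59,6,27)

59,6,27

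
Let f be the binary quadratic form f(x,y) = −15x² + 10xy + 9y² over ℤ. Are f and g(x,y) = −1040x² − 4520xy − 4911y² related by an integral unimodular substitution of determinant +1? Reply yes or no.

D₁ = 640, D₂ = 640
river cycle of f (length 8): (9, 8, -16), (-16, 24, 1), (1, 24, -16), (-16, 8, 9), (9, 10, -15), (-15, 20, 4), (4, 20, -15), (-15, 10, 9)
river cycle of g (length 8): (4, 20, -15), (-15, 10, 9), (9, 8, -16), (-16, 24, 1), (1, 24, -16), (-16, 8, 9), (9, 10, -15), (-15, 20, 4)
cycles coincide ⇒ equivalent

yes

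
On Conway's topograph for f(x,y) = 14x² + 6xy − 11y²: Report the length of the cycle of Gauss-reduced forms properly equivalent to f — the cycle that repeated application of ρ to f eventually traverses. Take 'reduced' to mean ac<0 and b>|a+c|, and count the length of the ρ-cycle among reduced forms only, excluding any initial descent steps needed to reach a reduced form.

D = 652, ⌊√D⌋ = 25
river: ρ → (-11,16,9)
river: ρ → (9,20,-7)
river: ρ → (-7,22,6)
river: ρ → (6,14,-19)
river: ρ → (-19,24,1)
river: ρ → (1,24,-19)
river: ρ → (-19,14,6)
river: ρ → (6,22,-7)
river: ρ → (-7,20,9)
river: ρ → (9,16,-11)
river: ρ → (-11,6,14)
river: ρ → (14,22,-3)
river: ρ → (-3,20,21)
river: ρ → (21,22,-2)
river: ρ → (-2,22,21)
river: ρ → (21,20,-3)
river: ρ → (-3,22,14)
river: ρ → (14,6,-11)
ρ-cycle length = 18 (tail of 0 descent steps not counted)

18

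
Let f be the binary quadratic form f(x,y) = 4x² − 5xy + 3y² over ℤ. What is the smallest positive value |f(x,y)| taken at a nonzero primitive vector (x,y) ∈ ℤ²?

translate: b→3 (≡-5 mod 8), so (4,-5,3)→(4,3,2)
flip: (4,3,2)→(2,-3,4)
translate: b→1 (≡-3 mod 4), so (2,-3,4)→(2,1,3)
reduced (well bottom): (2,1,3) with a≤c, −a<b≤a
well minimum = a = 2

2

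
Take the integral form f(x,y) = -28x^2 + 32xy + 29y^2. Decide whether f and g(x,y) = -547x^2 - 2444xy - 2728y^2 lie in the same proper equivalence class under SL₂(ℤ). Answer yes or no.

D₁ = 4272, D₂ = 4272
river cycle of f (length 20): (29, 26, -31), (-31, 36, 24), (24, 60, -7), (-7, 52, 56), (56, 60, -3), (-3, 60, 56), (56, 52, -7), (-7, 60, 24), (24, 36, -31), (-31, 26, 29), … (10 more)
river cycle of g (length 20): (-28, 32, 29), (29, 26, -31), (-31, 36, 24), (24, 60, -7), (-7, 52, 56), (56, 60, -3), (-3, 60, 56), (56, 52, -7), (-7, 60, 24), (24, 36, -31), … (10 more)
cycles coincide ⇒ equivalent

yes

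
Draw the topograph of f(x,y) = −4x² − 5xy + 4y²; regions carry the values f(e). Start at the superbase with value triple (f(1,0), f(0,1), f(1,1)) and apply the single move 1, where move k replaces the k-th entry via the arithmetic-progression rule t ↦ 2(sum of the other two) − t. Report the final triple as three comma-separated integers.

start (-4,4,-5) = (f(1,0),f(0,1),f(1,1))
replace slot 1: 2·(4+(-5)) − (-4) = 2 → (2,4,-5)

2,4,-5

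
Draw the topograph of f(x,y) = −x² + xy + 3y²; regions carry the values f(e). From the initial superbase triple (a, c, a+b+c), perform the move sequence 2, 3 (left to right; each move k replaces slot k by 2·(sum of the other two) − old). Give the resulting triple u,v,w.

start (-1,3,3) = (f(1,0),f(0,1),f(1,1))
replace slot 2: 2·((-1)+3) − 3 = 1 → (-1,1,3)
replace slot 3: 2·((-1)+1) − 3 = -3 → (-1,1,-3)

-1,1,-3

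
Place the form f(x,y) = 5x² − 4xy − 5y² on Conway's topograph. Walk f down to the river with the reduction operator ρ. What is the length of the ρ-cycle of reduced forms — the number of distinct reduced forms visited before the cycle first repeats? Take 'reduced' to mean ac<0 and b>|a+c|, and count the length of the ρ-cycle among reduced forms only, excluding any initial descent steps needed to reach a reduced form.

D = 116, ⌊√D⌋ = 10
descent: ρ → (-5,4,5)  [lands on river]
river: ρ → (5,6,-4)
river: ρ → (-4,10,1)
river: ρ → (1,10,-4)
river: ρ → (-4,6,5)
river: ρ → (5,4,-5)
river: ρ → (-5,6,4)
river: ρ → (4,10,-1)
river: ρ → (-1,10,4)
river: ρ → (4,6,-5)
ρ-cycle length = 10 (tail of 1 descent step not counted)

10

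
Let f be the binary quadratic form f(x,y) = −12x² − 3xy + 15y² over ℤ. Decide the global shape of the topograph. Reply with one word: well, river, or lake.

D = b²−4ac = (-3)² − 4·(-12)·15 = 729
D = 27² is a perfect square ⇒ form factors over ℤ ⇒ lakes

lake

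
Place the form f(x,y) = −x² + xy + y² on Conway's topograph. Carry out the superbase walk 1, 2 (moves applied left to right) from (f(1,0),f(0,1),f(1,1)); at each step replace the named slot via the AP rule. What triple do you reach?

start (-1,1,1) = (f(1,0),f(0,1),f(1,1))
replace slot 1: 2·(1+1) − (-1) = 5 → (5,1,1)
replace slot 2: 2·(5+1) − 1 = 11 → (5,11,1)

5,11,1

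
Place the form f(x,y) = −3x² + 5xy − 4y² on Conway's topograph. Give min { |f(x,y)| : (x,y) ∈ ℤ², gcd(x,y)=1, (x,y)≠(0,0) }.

translate: b→1 (≡-5 mod 6), so (3,-5,4)→(3,1,2)
flip: (3,1,2)→(2,-1,3)
reduced (well bottom): (2,-1,3) with a≤c, −a<b≤a
well minimum |f| = |-2| = 2 (negative-definite)

2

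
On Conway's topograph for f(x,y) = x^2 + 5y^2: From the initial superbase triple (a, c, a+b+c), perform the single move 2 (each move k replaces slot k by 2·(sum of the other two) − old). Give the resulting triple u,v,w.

start (1,5,6) = (f(1,0),f(0,1),f(1,1))
replace slot 2: 2·(1+6) − 5 = 9 → (1,9,6)

1,9,6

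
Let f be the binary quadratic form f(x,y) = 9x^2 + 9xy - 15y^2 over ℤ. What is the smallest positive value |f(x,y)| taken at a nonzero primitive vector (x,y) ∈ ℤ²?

river: ρ → (-15,21,3)
river: ρ → (3,21,-15)
river: ρ → (-15,9,9)
river: ρ → (9,9,-15)
closes: descent 0, river 4
min |a| on river = 3

3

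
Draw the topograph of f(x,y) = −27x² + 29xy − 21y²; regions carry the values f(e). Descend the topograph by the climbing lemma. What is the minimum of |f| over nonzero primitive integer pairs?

translate: b→25 (≡-29 mod 54), so (27,-29,21)→(27,25,19)
flip: (27,25,19)→(19,-25,27)
translate: b→13 (≡-25 mod 38), so (19,-25,27)→(19,13,21)
reduced (well bottom): (19,13,21) with a≤c, −a<b≤a
well minimum |f| = |-19| = 19 (negative-definite)

19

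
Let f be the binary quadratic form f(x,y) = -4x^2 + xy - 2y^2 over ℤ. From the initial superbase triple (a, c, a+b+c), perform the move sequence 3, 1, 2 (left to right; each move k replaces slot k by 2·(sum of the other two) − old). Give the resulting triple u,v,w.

start (-4,-2,-5) = (f(1,0),f(0,1),f(1,1))
replace slot 3: 2·((-4)+(-2)) − (-5) = -7 → (-4,-2,-7)
replace slot 1: 2·((-2)+(-7)) − (-4) = -14 → (-14,-2,-7)
replace slot 2: 2·((-14)+(-7)) − (-2) = -40 → (-14,-40,-7)

-14,-40,-7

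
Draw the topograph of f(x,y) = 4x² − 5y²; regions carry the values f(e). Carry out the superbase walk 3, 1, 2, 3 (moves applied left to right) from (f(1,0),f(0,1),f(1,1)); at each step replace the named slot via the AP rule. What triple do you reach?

start (4,-5,-1) = (f(1,0),f(0,1),f(1,1))
replace slot 3: 2·(4+(-5)) − (-1) = -1 → (4,-5,-1)
replace slot 1: 2·((-5)+(-1)) − 4 = -16 → (-16,-5,-1)
replace slot 2: 2·((-16)+(-1)) − (-5) = -29 → (-16,-29,-1)
replace slot 3: 2·((-16)+(-29)) − (-1) = -89 → (-16,-29,-89)

-16,-29,-89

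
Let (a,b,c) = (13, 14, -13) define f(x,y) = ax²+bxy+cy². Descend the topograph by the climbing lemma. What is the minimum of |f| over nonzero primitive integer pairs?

river: ρ → (-13,12,14)
river: ρ → (14,16,-11)
river: ρ → (-11,28,2)
river: ρ → (2,28,-11)
river: ρ → (-11,16,14)
river: ρ → (14,12,-13)
river: ρ → (-13,14,13)
river: ρ → (13,12,-14)
river: ρ → (-14,16,11)
river: ρ → (11,28,-2)
river: ρ → (-2,28,11)
river: ρ → (11,16,-14)
river: ρ → (-14,12,13)
river: ρ → (13,14,-13)
closes: descent 0, river 14
min |a| on river = 2

2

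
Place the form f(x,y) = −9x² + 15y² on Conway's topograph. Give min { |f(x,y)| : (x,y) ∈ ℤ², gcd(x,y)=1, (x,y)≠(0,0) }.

descent: ρ → (15,0,-9)
descent: ρ → (-9,18,6)  [lands on river]
river: ρ → (6,18,-9)
closes: descent 2, river 2
min |a| on river = 6

6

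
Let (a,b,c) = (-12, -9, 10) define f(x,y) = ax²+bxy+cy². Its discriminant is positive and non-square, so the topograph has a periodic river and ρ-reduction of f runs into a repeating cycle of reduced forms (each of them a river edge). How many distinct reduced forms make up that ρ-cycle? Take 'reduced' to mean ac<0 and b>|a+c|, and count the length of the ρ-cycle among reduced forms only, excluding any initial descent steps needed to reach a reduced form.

D = 561, ⌊√D⌋ = 23
descent: ρ → (10,9,-12)  [lands on river]
river: ρ → (-12,15,7)
river: ρ → (7,13,-14)
river: ρ → (-14,15,6)
river: ρ → (6,21,-5)
river: ρ → (-5,19,10)
river: ρ → (10,21,-3)
river: ρ → (-3,21,10)
river: ρ → (10,19,-5)
river: ρ → (-5,21,6)
river: ρ → (6,15,-14)
river: ρ → (-14,13,7)
river: ρ → (7,15,-12)
river: ρ → (-12,9,10)
river: ρ → (10,11,-11)
river: ρ → (-11,11,10)
ρ-cycle length = 16 (tail of 1 descent step not counted)

16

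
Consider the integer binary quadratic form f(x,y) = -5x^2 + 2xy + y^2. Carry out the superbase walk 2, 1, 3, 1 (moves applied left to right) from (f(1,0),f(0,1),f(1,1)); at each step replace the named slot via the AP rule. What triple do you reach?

start (-5,1,-2) = (f(1,0),f(0,1),f(1,1))
replace slot 2: 2·((-5)+(-2)) − 1 = -15 → (-5,-15,-2)
replace slot 1: 2·((-15)+(-2)) − (-5) = -29 → (-29,-15,-2)
replace slot 3: 2·((-29)+(-15)) − (-2) = -86 → (-29,-15,-86)
replace slot 1: 2·((-15)+(-86)) − (-29) = -173 → (-173,-15,-86)

-173,-15,-86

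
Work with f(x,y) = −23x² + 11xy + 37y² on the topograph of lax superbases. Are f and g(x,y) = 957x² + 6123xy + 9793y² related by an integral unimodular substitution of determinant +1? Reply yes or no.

D₁ = 3525, D₂ = 3525
river cycle of f (length 10): (-23, 57, 3), (3, 57, -23), (-23, 35, 25), (25, 15, -33), (-33, 51, 7), (7, 47, -47), (-47, 47, 7), (7, 51, -33), (-33, 15, 25), (25, 35, -23)
river cycle of g (length 10): (-23, 57, 3), (3, 57, -23), (-23, 35, 25), (25, 15, -33), (-33, 51, 7), (7, 47, -47), (-47, 47, 7), (7, 51, -33), (-33, 15, 25), (25, 35, -23)
cycles coincide ⇒ equivalent

yes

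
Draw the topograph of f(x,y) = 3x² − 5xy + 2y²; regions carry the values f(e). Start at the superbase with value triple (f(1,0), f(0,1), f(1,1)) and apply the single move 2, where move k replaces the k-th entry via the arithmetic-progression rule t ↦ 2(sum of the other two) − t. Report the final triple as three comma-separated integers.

start (3,2,0) = (f(1,0),f(0,1),f(1,1))
replace slot 2: 2·(3+0) − 2 = 4 → (3,4,0)

3,4,0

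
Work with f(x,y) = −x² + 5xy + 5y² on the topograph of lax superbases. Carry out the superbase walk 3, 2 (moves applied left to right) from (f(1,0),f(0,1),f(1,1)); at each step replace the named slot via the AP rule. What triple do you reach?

start (-1,5,9) = (f(1,0),f(0,1),f(1,1))
replace slot 3: 2·((-1)+5) − 9 = -1 → (-1,5,-1)
replace slot 2: 2·((-1)+(-1)) − 5 = -9 → (-1,-9,-1)

-1,-9,-1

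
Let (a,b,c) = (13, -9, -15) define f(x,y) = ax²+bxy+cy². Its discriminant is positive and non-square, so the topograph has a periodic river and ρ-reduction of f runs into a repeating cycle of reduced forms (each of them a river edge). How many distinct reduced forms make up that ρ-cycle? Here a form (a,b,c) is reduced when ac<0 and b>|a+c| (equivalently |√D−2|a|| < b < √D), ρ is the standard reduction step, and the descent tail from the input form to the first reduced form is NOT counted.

D = 861, ⌊√D⌋ = 29
descent: ρ → (-15,9,13)  [lands on river]
river: ρ → (13,17,-11)
river: ρ → (-11,27,3)
river: ρ → (3,27,-11)
river: ρ → (-11,17,13)
river: ρ → (13,9,-15)
river: ρ → (-15,21,7)
river: ρ → (7,21,-15)
ρ-cycle length = 8 (tail of 1 descent step not counted)

8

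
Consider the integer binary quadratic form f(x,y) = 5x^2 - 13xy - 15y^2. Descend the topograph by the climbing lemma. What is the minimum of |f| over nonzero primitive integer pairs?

descent: ρ → (-15,13,5)  [lands on river]
river: ρ → (5,17,-9)
river: ρ → (-9,19,3)
river: ρ → (3,17,-15)
closes: descent 1, river 4
min |a| on river = 3

3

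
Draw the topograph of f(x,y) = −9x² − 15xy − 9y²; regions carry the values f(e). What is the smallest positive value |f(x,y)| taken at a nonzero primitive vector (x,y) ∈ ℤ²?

translate: b→-3 (≡15 mod 18), so (9,15,9)→(9,-3,3)
flip: (9,-3,3)→(3,3,9)
reduced (well bottom): (3,3,9) with a≤c, −a<b≤a
well minimum |f| = |-3| = 3 (negative-definite)

3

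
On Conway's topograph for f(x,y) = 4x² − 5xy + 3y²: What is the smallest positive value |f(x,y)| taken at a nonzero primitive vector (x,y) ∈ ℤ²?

translate: b→3 (≡-5 mod 8), so (4,-5,3)→(4,3,2)
flip: (4,3,2)→(2,-3,4)
translate: b→1 (≡-3 mod 4), so (2,-3,4)→(2,1,3)
reduced (well bottom): (2,1,3) with a≤c, −a<b≤a
well minimum = a = 2

2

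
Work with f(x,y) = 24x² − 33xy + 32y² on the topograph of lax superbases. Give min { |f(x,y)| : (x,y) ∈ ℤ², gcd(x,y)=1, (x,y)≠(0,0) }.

translate: b→15 (≡-33 mod 48), so (24,-33,32)→(24,15,23)
flip: (24,15,23)→(23,-15,24)
reduced (well bottom): (23,-15,24) with a≤c, −a<b≤a
well minimum = a = 23

23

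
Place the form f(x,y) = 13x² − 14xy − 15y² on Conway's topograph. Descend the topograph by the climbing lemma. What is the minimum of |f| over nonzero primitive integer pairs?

descent: ρ → (-15,14,13)  [lands on river]
river: ρ → (13,12,-16)
river: ρ → (-16,20,9)
river: ρ → (9,16,-20)
river: ρ → (-20,24,5)
river: ρ → (5,26,-15)
river: ρ → (-15,4,16)
river: ρ → (16,28,-3)
river: ρ → (-3,26,25)
river: ρ → (25,24,-4)
river: ρ → (-4,24,25)
river: ρ → (25,26,-3)
river: ρ → (-3,28,16)
river: ρ → (16,4,-15)
river: ρ → (-15,26,5)
river: ρ → (5,24,-20)
river: ρ → (-20,16,9)
river: ρ → (9,20,-16)
river: ρ → (-16,12,13)
river: ρ → (13,14,-15)
river: ρ → (-15,16,12)
river: ρ → (12,8,-19)
river: ρ → (-19,30,1)
river: ρ → (1,30,-19)
river: ρ → (-19,8,12)
river: ρ → (12,16,-15)
closes: descent 1, river 26
min |a| on river = 1

1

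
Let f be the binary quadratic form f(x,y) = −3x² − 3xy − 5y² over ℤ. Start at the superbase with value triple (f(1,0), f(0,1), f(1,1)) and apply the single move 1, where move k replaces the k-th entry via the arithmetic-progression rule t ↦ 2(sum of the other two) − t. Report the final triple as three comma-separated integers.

start (-3,-5,-11) = (f(1,0),f(0,1),f(1,1))
replace slot 1: 2·((-5)+(-11)) − (-3) = -29 → (-29,-5,-11)

-29,-5,-11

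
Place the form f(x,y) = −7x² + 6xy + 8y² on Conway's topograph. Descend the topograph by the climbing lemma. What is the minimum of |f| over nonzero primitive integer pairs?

river: ρ → (8,10,-5)
river: ρ → (-5,10,8)
river: ρ → (8,6,-7)
river: ρ → (-7,8,7)
river: ρ → (7,6,-8)
river: ρ → (-8,10,5)
river: ρ → (5,10,-8)
river: ρ → (-8,6,7)
river: ρ → (7,8,-7)
river: ρ → (-7,6,8)
closes: descent 0, river 10
min |a| on river = 5

5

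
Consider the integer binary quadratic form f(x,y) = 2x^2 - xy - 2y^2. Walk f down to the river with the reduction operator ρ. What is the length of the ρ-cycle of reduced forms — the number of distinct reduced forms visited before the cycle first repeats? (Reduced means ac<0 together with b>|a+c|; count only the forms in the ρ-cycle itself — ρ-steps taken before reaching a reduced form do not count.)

D = 17, ⌊√D⌋ = 4
descent: ρ → (-2,1,2)  [lands on river]
river: ρ → (2,3,-1)
river: ρ → (-1,3,2)
river: ρ → (2,1,-2)
river: ρ → (-2,3,1)
river: ρ → (1,3,-2)
ρ-cycle length = 6 (tail of 1 descent step not counted)

6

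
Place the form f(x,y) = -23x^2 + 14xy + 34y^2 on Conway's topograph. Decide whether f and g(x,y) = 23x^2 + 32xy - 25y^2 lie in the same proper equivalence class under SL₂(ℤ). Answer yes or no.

D₁ = 3324, D₂ = 3324
river cycle of f (length 18): (34, 54, -3), (-3, 54, 34), (34, 14, -23), (-23, 32, 25), (25, 18, -30), (-30, 42, 13), (13, 36, -39), (-39, 42, 10), (10, 38, -47), (-47, 56, 1), … (8 more)
river cycle of g (length 18): (-25, 18, 30), (30, 42, -13), (-13, 36, 39), (39, 42, -10), (-10, 38, 47), (47, 56, -1), (-1, 56, 47), (47, 38, -10), (-10, 42, 39), (39, 36, -13), … (8 more)
cycles differ ⇒ inequivalent

no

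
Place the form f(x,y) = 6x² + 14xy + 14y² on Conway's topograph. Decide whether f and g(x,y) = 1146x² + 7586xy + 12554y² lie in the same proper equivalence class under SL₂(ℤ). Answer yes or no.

D₁ = -140, D₂ = -140
f: translate: b→2 (≡14 mod 12), so (6,14,14)→(6,2,6)
f: reduced (well bottom): (6,2,6) with a≤c, −a<b≤a
g: translate: b→710 (≡7586 mod 2292), so (1146,7586,12554)→(1146,710,110)
g: flip: (1146,710,110)→(110,-710,1146)
g: translate: b→-50 (≡-710 mod 220), so (110,-710,1146)→(110,-50,6)
g: flip: (110,-50,6)→(6,50,110)
g: translate: b→2 (≡50 mod 12), so (6,50,110)→(6,2,6)
g: reduced (well bottom): (6,2,6) with a≤c, −a<b≤a
reduced forms (6, 2, 6) vs (6, 2, 6) ⇒ equivalent

yes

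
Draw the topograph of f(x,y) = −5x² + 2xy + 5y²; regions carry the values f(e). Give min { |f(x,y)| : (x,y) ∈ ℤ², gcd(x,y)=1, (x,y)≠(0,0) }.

river: ρ → (5,8,-2)
river: ρ → (-2,8,5)
river: ρ → (5,2,-5)
river: ρ → (-5,8,2)
river: ρ → (2,8,-5)
river: ρ → (-5,2,5)
closes: descent 0, river 6
min |a| on river = 2

2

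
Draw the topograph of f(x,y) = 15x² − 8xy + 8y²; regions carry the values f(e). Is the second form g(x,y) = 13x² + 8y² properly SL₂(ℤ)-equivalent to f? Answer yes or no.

D₁ = -416, D₂ = -416
f: flip: (15,-8,8)→(8,8,15)
f: reduced (well bottom): (8,8,15) with a≤c, −a<b≤a
g: flip: (13,0,8)→(8,0,13)
g: reduced (well bottom): (8,0,13) with a≤c, −a<b≤a
reduced forms (8, 8, 15) vs (8, 0, 13) ⇒ inequivalent

no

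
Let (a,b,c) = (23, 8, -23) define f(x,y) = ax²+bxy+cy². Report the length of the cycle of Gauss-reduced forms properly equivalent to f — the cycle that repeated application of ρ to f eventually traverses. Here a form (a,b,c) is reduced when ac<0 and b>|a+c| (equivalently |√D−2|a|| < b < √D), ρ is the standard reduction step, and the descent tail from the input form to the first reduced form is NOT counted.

D = 2180, ⌊√D⌋ = 46
river: ρ → (-23,38,8)
river: ρ → (8,42,-13)
river: ρ → (-13,36,17)
river: ρ → (17,32,-17)
river: ρ → (-17,36,13)
river: ρ → (13,42,-8)
river: ρ → (-8,38,23)
river: ρ → (23,8,-23)
ρ-cycle length = 8 (tail of 0 descent steps not counted)

8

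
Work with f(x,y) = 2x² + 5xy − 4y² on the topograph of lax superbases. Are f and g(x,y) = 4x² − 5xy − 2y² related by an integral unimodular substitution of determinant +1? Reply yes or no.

D₁ = 57, D₂ = 57
river cycle of f (length 6): (-4, 3, 3), (3, 3, -4), (-4, 5, 2), (2, 7, -1), (-1, 7, 2), (2, 5, -4)
river cycle of g (length 6): (-2, 5, 4), (4, 3, -3), (-3, 3, 4), (4, 5, -2), (-2, 7, 1), (1, 7, -2)
cycles differ ⇒ inequivalent

no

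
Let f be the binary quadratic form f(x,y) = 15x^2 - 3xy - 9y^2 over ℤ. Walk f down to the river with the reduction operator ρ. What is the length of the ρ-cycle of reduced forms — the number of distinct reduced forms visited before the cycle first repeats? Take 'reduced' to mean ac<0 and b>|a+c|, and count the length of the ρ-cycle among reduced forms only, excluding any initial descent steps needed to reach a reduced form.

D = 549, ⌊√D⌋ = 23
descent: ρ → (-9,21,3)  [lands on river]
river: ρ → (3,21,-9)
river: ρ → (-9,15,9)
river: ρ → (9,21,-3)
river: ρ → (-3,21,9)
river: ρ → (9,15,-9)
ρ-cycle length = 6 (tail of 1 descent step not counted)

6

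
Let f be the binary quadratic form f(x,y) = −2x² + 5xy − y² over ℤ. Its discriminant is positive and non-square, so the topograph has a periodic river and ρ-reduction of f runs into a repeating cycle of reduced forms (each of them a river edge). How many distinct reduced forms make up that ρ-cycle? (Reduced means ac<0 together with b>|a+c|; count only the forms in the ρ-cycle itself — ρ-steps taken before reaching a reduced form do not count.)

D = 17, ⌊√D⌋ = 4
descent: ρ → (-1,3,2)  [lands on river]
river: ρ → (2,1,-2)
river: ρ → (-2,3,1)
river: ρ → (1,3,-2)
river: ρ → (-2,1,2)
river: ρ → (2,3,-1)
ρ-cycle length = 6 (tail of 1 descent step not counted)

6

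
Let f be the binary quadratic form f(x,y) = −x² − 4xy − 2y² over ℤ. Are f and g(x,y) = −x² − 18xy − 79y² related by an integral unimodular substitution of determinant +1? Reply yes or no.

D₁ = 8, D₂ = 8
river cycle of f (length 2): (1, 2, -1), (-1, 2, 1)
river cycle of g (length 2): (-1, 2, 1), (1, 2, -1)
cycles coincide ⇒ equivalent

yes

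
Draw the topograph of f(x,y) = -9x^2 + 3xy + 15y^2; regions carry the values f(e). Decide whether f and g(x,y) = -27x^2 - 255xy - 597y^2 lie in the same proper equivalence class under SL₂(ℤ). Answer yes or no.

D₁ = 549, D₂ = 549
river cycle of f (length 6): (-9, 21, 3), (3, 21, -9), (-9, 15, 9), (9, 21, -3), (-3, 21, 9), (9, 15, -9)
river cycle of g (length 6): (3, 21, -9), (-9, 15, 9), (9, 21, -3), (-3, 21, 9), (9, 15, -9), (-9, 21, 3)
cycles coincide ⇒ equivalent

yes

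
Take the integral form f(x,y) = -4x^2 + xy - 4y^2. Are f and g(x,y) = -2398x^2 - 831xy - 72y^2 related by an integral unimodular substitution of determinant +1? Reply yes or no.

D₁ = -63, D₂ = -63
f is negative-definite; reduce −f:
−f: flip: (4,-1,4)→(4,1,4)
−f: reduced (well bottom): (4,1,4) with a≤c, −a<b≤a
flip sign back: reduced form of f is (-4,-1,-4)
g is negative-definite; reduce −g:
−g: flip: (2398,831,72)→(72,-831,2398)
−g: translate: b→33 (≡-831 mod 144), so (72,-831,2398)→(72,33,4)
−g: flip: (72,33,4)→(4,-33,72)
−g: translate: b→-1 (≡-33 mod 8), so (4,-33,72)→(4,-1,4)
−g: flip: (4,-1,4)→(4,1,4)
−g: reduced (well bottom): (4,1,4) with a≤c, −a<b≤a
flip sign back: reduced form of g is (-4,-1,-4)
reduced forms (-4, -1, -4) vs (-4, -1, -4) ⇒ equivalent

yes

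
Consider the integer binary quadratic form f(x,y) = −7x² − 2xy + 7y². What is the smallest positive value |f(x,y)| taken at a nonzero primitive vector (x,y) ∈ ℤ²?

descent: ρ → (7,2,-7)  [lands on river]
river: ρ → (-7,12,2)
river: ρ → (2,12,-7)
river: ρ → (-7,2,7)
river: ρ → (7,12,-2)
river: ρ → (-2,12,7)
closes: descent 1, river 6
min |a| on river = 2

2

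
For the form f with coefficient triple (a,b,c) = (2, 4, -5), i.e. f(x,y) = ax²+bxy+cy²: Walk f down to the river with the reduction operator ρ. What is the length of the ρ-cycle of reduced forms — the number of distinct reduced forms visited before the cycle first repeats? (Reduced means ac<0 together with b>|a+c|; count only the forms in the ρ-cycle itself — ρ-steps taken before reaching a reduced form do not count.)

D = 56, ⌊√D⌋ = 7
river: ρ → (-5,6,1)
river: ρ → (1,6,-5)
river: ρ → (-5,4,2)
river: ρ → (2,4,-5)
ρ-cycle length = 4 (tail of 0 descent steps not counted)

4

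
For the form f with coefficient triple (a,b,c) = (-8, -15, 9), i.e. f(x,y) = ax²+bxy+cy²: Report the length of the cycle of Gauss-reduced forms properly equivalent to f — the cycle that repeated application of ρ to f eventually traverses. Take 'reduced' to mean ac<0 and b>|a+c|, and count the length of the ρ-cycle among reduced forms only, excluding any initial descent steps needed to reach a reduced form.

D = 513, ⌊√D⌋ = 22
descent: ρ → (9,15,-8)  [lands on river]
river: ρ → (-8,17,7)
river: ρ → (7,11,-14)
river: ρ → (-14,17,4)
river: ρ → (4,15,-18)
river: ρ → (-18,21,1)
river: ρ → (1,21,-18)
river: ρ → (-18,15,4)
river: ρ → (4,17,-14)
river: ρ → (-14,11,7)
river: ρ → (7,17,-8)
river: ρ → (-8,15,9)
river: ρ → (9,21,-2)
river: ρ → (-2,19,19)
river: ρ → (19,19,-2)
river: ρ → (-2,21,9)
ρ-cycle length = 16 (tail of 1 descent step not counted)

16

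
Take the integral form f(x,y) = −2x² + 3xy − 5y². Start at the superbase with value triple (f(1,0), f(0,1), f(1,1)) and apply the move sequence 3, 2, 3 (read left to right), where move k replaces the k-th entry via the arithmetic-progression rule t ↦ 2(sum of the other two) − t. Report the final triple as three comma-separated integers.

start (-2,-5,-4) = (f(1,0),f(0,1),f(1,1))
replace slot 3: 2·((-2)+(-5)) − (-4) = -10 → (-2,-5,-10)
replace slot 2: 2·((-2)+(-10)) − (-5) = -19 → (-2,-19,-10)
replace slot 3: 2·((-2)+(-19)) − (-10) = -32 → (-2,-19,-32)

-2,-19,-32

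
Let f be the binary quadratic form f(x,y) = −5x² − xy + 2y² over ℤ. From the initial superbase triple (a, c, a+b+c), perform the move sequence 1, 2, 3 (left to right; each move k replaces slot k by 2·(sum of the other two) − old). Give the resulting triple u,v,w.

start (-5,2,-4) = (f(1,0),f(0,1),f(1,1))
replace slot 1: 2·(2+(-4)) − (-5) = 1 → (1,2,-4)
replace slot 2: 2·(1+(-4)) − 2 = -8 → (1,-8,-4)
replace slot 3: 2·(1+(-8)) − (-4) = -10 → (1,-8,-10)

1,-8,-10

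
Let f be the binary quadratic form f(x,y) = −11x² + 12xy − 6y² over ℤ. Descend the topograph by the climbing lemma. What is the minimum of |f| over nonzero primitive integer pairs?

translate: b→10 (≡-12 mod 22), so (11,-12,6)→(11,10,5)
flip: (11,10,5)→(5,-10,11)
translate: b→0 (≡-10 mod 10), so (5,-10,11)→(5,0,6)
reduced (well bottom): (5,0,6) with a≤c, −a<b≤a
well minimum |f| = |-5| = 5 (negative-definite)

5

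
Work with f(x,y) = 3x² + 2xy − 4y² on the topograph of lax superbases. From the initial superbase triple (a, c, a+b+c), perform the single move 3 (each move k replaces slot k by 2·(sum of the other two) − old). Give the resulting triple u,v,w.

start (3,-4,1) = (f(1,0),f(0,1),f(1,1))
replace slot 3: 2·(3+(-4)) − 1 = -3 → (3,-4,-3)

3,-4,-3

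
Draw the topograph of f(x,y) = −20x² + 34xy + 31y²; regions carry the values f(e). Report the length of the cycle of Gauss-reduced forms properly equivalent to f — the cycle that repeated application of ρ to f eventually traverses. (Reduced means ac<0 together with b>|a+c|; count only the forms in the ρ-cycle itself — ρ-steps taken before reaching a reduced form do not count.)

D = 3636, ⌊√D⌋ = 60
river: ρ → (31,28,-23)
river: ρ → (-23,18,36)
river: ρ → (36,54,-5)
river: ρ → (-5,56,25)
river: ρ → (25,44,-17)
river: ρ → (-17,58,4)
river: ρ → (4,54,-45)
river: ρ → (-45,36,13)
river: ρ → (13,42,-36)
river: ρ → (-36,30,19)
river: ρ → (19,46,-20)
river: ρ → (-20,34,31)
ρ-cycle length = 12 (tail of 0 descent steps not counted)

12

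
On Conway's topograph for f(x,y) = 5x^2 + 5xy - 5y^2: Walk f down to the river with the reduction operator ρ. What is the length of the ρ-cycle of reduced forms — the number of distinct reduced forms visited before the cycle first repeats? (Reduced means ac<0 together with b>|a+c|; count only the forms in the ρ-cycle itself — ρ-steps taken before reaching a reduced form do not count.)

D = 125, ⌊√D⌋ = 11
river: ρ → (-5,5,5)
river: ρ → (5,5,-5)
ρ-cycle length = 2 (tail of 0 descent steps not counted)

2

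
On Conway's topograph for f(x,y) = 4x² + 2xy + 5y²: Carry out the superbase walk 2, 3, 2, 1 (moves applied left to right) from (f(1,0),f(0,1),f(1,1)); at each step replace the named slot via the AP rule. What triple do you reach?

start (4,5,11) = (f(1,0),f(0,1),f(1,1))
replace slot 2: 2·(4+11) − 5 = 25 → (4,25,11)
replace slot 3: 2·(4+25) − 11 = 47 → (4,25,47)
replace slot 2: 2·(4+47) − 25 = 77 → (4,77,47)
replace slot 1: 2·(77+47) − 4 = 244 → (244,77,47)

244,77,47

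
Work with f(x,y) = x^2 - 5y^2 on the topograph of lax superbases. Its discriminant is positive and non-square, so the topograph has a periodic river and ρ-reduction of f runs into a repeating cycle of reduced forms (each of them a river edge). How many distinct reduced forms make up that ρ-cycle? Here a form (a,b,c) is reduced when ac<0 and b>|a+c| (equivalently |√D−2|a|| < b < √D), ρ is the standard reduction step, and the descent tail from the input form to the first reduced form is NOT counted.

D = 20, ⌊√D⌋ = 4
descent: ρ → (-5,0,1)
descent: ρ → (1,4,-1)  [lands on river]
river: ρ → (-1,4,1)
ρ-cycle length = 2 (tail of 2 descent steps not counted)

2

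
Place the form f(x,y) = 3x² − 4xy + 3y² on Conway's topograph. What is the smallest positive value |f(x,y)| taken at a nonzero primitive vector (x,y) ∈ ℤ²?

translate: b→2 (≡-4 mod 6), so (3,-4,3)→(3,2,2)
flip: (3,2,2)→(2,-2,3)
translate: b→2 (≡-2 mod 4), so (2,-2,3)→(2,2,3)
reduced (well bottom): (2,2,3) with a≤c, −a<b≤a
well minimum = a = 2

2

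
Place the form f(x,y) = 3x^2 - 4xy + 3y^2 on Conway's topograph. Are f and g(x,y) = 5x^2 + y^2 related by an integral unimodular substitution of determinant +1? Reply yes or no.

D₁ = -20, D₂ = -20
f: translate: b→2 (≡-4 mod 6), so (3,-4,3)→(3,2,2)
f: flip: (3,2,2)→(2,-2,3)
f: translate: b→2 (≡-2 mod 4), so (2,-2,3)→(2,2,3)
f: reduced (well bottom): (2,2,3) with a≤c, −a<b≤a
g: flip: (5,0,1)→(1,0,5)
g: reduced (well bottom): (1,0,5) with a≤c, −a<b≤a
reduced forms (2, 2, 3) vs (1, 0, 5) ⇒ inequivalent

no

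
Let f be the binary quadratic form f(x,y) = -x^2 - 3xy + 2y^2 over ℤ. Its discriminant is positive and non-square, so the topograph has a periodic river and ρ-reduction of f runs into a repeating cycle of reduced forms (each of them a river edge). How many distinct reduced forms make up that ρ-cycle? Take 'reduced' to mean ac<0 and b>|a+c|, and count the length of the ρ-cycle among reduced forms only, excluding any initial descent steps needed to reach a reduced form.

D = 17, ⌊√D⌋ = 4
descent: ρ → (2,3,-1)  [lands on river]
river: ρ → (-1,3,2)
river: ρ → (2,1,-2)
river: ρ → (-2,3,1)
river: ρ → (1,3,-2)
river: ρ → (-2,1,2)
ρ-cycle length = 6 (tail of 1 descent step not counted)

6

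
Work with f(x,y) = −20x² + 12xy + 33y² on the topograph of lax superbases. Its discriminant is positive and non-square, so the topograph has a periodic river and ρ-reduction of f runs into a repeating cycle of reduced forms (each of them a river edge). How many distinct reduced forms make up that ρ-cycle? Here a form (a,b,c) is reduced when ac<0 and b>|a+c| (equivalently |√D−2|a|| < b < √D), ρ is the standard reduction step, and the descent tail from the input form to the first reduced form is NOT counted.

D = 2784, ⌊√D⌋ = 52
descent: ρ → (33,-12,-20)
descent: ρ → (-20,52,1)  [lands on river]
river: ρ → (1,52,-20)
river: ρ → (-20,28,25)
river: ρ → (25,22,-23)
river: ρ → (-23,24,24)
river: ρ → (24,24,-23)
river: ρ → (-23,22,25)
river: ρ → (25,28,-20)
ρ-cycle length = 8 (tail of 2 descent steps not counted)

8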